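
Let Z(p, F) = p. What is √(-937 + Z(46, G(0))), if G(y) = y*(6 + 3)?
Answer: 9*I*√11 ≈ 29.85*I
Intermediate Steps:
G(y) = 9*y (G(y) = y*9 = 9*y)
√(-937 + Z(46, G(0))) = √(-937 + 46) = √(-891) = 9*I*√11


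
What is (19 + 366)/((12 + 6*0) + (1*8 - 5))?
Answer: 77/3 ≈ 25.667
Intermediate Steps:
(19 + 366)/((12 + 6*0) + (1*8 - 5)) = 385/((12 + 0) + (8 - 5)) = 385/(12 + 3) = 385/15 = 385*(1/15) = 77/3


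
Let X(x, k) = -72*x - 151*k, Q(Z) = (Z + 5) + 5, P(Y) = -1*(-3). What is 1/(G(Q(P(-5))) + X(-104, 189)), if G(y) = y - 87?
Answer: -1/21125 ≈ -4.7337e-5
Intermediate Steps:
P(Y) = 3
Q(Z) = 10 + Z (Q(Z) = (5 + Z) + 5 = 10 + Z)
X(x, k) = -151*k - 72*x
G(y) = -87 + y
1/(G(Q(P(-5))) + X(-104, 189)) = 1/((-87 + (10 + 3)) + (-151*189 - 72*(-104))) = 1/((-87 + 13) + (-28539 + 7488)) = 1/(-74 - 21051) = 1/(-21125) = -1/21125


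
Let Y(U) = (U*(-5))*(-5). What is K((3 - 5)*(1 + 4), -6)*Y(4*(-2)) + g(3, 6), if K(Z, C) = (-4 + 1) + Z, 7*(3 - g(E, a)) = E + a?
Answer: 18212/7 ≈ 2601.7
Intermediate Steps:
g(E, a) = 3 - E/7 - a/7 (g(E, a) = 3 - (E + a)/7 = 3 + (-E/7 - a/7) = 3 - E/7 - a/7)
K(Z, C) = -3 + Z
Y(U) = 25*U (Y(U) = -5*U*(-5) = 25*U)
K((3 - 5)*(1 + 4), -6)*Y(4*(-2)) + g(3, 6) = (-3 + (3 - 5)*(1 + 4))*(25*(4*(-2))) + (3 - ⅐*3 - ⅐*6) = (-3 - 2*5)*(25*(-8)) + (3 - 3/7 - 6/7) = (-3 - 10)*(-200) + 12/7 = -13*(-200) + 12/7 = 2600 + 12/7 = 18212/7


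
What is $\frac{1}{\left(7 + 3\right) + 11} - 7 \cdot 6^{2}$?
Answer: $- \frac{5291}{21} \approx -251.95$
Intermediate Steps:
$\frac{1}{\left(7 + 3\right) + 11} - 7 \cdot 6^{2} = \frac{1}{10 + 11} - 252 = \frac{1}{21} - 252 = - \frac{5291}{21}$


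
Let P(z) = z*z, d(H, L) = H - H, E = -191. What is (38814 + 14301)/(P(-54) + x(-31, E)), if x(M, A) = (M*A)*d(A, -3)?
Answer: 17705/972 ≈ 18.215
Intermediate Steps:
d(H, L) = 0
P(z) = z**2
x(M, A) = 0 (x(M, A) = (M*A)*0 = (A*M)*0 = 0)
(38814 + 14301)/(P(-54) + x(-31, E)) = (38814 + 14301)/((-54)**2 + 0) = 53115/(2916 + 0) = 53115/2916 = 53115*(1/2916) = 17705/972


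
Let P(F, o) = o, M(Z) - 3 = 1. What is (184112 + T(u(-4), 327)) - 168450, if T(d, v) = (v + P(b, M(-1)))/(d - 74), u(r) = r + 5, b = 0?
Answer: 1142995/73 ≈ 15657.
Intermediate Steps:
u(r) = 5 + r
M(Z) = 4 (M(Z) = 3 + 1 = 4)
T(d, v) = (4 + v)/(-74 + d) (T(d, v) = (v + 4)/(d - 74) = (4 + v)/(-74 + d))
(184112 + T(u(-4), 327)) - 168450 = (184112 + (4 + 327)/(-74 + (5 - 4))) - 168450 = (184112 + 331/(-74 + 1)) - 168450 = (184112 + 331/(-73)) - 168450 = (184112 - 1/73*331) - 168450 = (184112 - 331/73) - 168450 = 13439845/73 - 168450 = 1142995/73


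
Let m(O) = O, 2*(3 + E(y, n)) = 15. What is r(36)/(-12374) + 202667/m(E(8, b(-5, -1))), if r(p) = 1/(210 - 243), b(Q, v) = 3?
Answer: 55171632079/1225026 ≈ 45037.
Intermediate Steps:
r(p) = -1/33 (r(p) = 1/(-33) = -1/33)
E(y, n) = 9/2 (E(y, n) = -3 + (1/2)*15 = -3 + 15/2 = 9/2)
r(36)/(-12374) + 202667/m(E(8, b(-5, -1))) = -1/33/(-12374) + 202667/(9/2) = -1/33*(-1/12374) + 202667*(2/9) = 1/408342 + 405334/9 = 55171632079/1225026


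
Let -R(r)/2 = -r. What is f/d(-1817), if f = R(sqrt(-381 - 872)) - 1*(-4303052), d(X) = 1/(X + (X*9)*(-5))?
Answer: 344020401296 + 159896*I*sqrt(1253) ≈ 3.4402e+11 + 5.66e+6*I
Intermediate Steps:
R(r) = 2*r (R(r) = -(-2)*r = 2*r)
d(X) = -1/(44*X) (d(X) = 1/(X + (9*X)*(-5)) = 1/(X - 45*X) = 1/(-44*X) = -1/(44*X))
f = 4303052 + 2*I*sqrt(1253) (f = 2*sqrt(-381 - 872) - 1*(-4303052) = 2*sqrt(-1253) + 4303052 = 2*(I*sqrt(1253)) + 4303052 = 2*I*sqrt(1253) + 4303052 = 4303052 + 2*I*sqrt(1253) ≈ 4.3031e+6 + 70.796*I)
f/d(-1817) = (4303052 + 2*I*sqrt(1253))/((-1/44/(-1817))) = (4303052 + 2*I*sqrt(1253))/((-1/44*(-1/1817))) = (4303052 + 2*I*sqrt(1253))/(1/79948) = (4303052 + 2*I*sqrt(1253))*79948 = 344020401296 + 159896*I*sqrt(1253)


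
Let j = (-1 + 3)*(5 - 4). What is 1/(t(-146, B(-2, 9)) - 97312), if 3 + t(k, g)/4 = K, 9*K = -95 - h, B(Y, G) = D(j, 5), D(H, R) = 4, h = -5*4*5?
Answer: -9/875896 ≈ -1.0275e-5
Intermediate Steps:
j = 2 (j = 2*1 = 2)
h = -100 (h = -20*5 = -100)
B(Y, G) = 4
K = 5/9 (K = (-95 - 1*(-100))/9 = (-95 + 100)/9 = (⅑)*5 = 5/9 ≈ 0.55556)
t(k, g) = -88/9 (t(k, g) = -12 + 4*(5/9) = -12 + 20/9 = -88/9)
1/(t(-146, B(-2, 9)) - 97312) = 1/(-88/9 - 97312) = 1/(-875896/9) = -9/875896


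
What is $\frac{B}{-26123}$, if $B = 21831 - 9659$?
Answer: $- \frac{12172}{26123} \approx -0.46595$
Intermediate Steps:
$B = 12172$ ($B = 21831 - 9659 = 12172$)
$\frac{B}{-26123} = \frac{12172}{-26123} = 12172 \left(- \frac{1}{26123}\right) = - \frac{12172}{26123}$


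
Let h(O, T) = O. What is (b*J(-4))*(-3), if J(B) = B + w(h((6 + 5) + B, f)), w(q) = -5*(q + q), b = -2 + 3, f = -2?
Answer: 222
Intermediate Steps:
b = 1
w(q) = -10*q
J(B) = -110 - 9*B (J(B) = B - 10*((6 + 5) + B) = B - 10*(11 + B) = B + (-110 - 10*B) = -110 - 9*B)
(b*J(-4))*(-3) = (1*(-110 - 9*(-4)))*(-3) = (1*(-110 + 36))*(-3) = (1*(-74))*(-3) = -74*(-3) = 222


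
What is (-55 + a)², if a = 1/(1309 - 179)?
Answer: 3862498201/1276900 ≈ 3024.9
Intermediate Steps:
a = 1/1130 ≈ 0.00088496
(-55 + a)² = (-55 + 1/1130)² = (-62149/1130)² = 3862498201/1276900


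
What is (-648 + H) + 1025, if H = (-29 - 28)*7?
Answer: -22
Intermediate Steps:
H = -399 (H = -57*7 = -399)
(-648 + H) + 1025 = (-648 - 399) + 1025 = -1047 + 1025 = -22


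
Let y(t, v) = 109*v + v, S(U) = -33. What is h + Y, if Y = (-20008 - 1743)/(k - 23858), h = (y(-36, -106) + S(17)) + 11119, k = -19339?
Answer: -24773327/43197 ≈ -573.50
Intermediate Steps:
y(t, v) = 110*v
h = -574 (h = (110*(-106) - 33) + 11119 = (-11660 - 33) + 11119 = -11693 + 11119 = -574)
Y = 21751/43197 (Y = (-20008 - 1743)/(-19339 - 23858) = -21751/(-43197) = -21751*(-1/43197) = 21751/43197 ≈ 0.50353)
h + Y = -574 + 21751/43197 = -24773327/43197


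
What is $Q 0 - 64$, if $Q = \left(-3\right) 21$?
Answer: $-64$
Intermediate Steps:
$Q = -63$
$Q 0 - 64 = \left(-63\right) 0 - 64 = 0 - 64 = -64$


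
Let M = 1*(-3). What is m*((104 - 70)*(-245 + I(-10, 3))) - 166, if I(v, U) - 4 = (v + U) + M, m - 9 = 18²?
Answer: -2841988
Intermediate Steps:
m = 333 (m = 9 + 18² = 9 + 324 = 333)
M = -3
I(v, U) = 1 + U + v (I(v, U) = 4 + ((v + U) - 3) = 4 + ((U + v) - 3) = 4 + (-3 + U + v) = 1 + U + v)
m*((104 - 70)*(-245 + I(-10, 3))) - 166 = 333*((104 - 70)*(-245 + (1 + 3 - 10))) - 166 = 333*(34*(-245 - 6)) - 166 = 333*(34*(-251)) - 166 = 333*(-8534) - 166 = -2841822 - 166 = -2841988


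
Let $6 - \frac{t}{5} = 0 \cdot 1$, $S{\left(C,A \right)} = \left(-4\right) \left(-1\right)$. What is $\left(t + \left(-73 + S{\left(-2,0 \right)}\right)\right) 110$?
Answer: $-4290$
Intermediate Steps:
$S{\left(C,A \right)} = 4$
$t = 30$ ($t = 30 - 5 \cdot 0 \cdot 1 = 30 - 0 = 30 + 0 = 30$)
$\left(t + \left(-73 + S{\left(-2,0 \right)}\right)\right) 110 = \left(30 + \left(-73 + 4\right)\right) 110 = \left(30 - 69\right) 110 = \left(-39\right) 110 = -4290$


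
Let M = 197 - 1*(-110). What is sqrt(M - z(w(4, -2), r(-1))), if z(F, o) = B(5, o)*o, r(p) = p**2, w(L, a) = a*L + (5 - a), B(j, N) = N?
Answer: 3*sqrt(34) ≈ 17.493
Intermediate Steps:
w(L, a) = 5 - a + L*a (w(L, a) = L*a + (5 - a) = 5 - a + L*a)
z(F, o) = o**2 (z(F, o) = o*o = o**2)
M = 307 (M = 197 + 110 = 307)
sqrt(M - z(w(4, -2), r(-1))) = sqrt(307 - ((-1)**2)**2) = sqrt(307 - 1*1**2) = sqrt(307 - 1*1) = sqrt(307 - 1) = sqrt(306) = 3*sqrt(34)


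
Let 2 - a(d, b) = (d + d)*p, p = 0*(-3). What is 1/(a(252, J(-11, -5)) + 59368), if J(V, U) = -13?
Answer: 1/59370 ≈ 1.6844e-5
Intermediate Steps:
p = 0
a(d, b) = 2 (a(d, b) = 2 - (d + d)*0 = 2 - 2*d*0 = 2 - 1*0 = 2 + 0 = 2)
1/(a(252, J(-11, -5)) + 59368) = 1/(2 + 59368) = 1/59370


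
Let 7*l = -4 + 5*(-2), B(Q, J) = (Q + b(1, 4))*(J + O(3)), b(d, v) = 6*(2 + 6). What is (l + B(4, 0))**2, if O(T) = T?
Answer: 23716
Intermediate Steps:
b(d, v) = 48 (b(d, v) = 6*8 = 48)
B(Q, J) = (3 + J)*(48 + Q) (B(Q, J) = (Q + 48)*(J + 3) = (48 + Q)*(3 + J) = (3 + J)*(48 + Q))
l = -2 (l = (-4 + 5*(-2))/7 = (-4 - 10)/7 = (1/7)*(-14) = -2)
(l + B(4, 0))**2 = (-2 + (144 + 3*4 + 48*0 + 0*4))**2 = (-2 + (144 + 12 + 0 + 0))**2 = (-2 + 156)**2 = 154**2 = 23716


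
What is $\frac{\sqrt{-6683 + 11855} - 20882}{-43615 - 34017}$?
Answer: $\frac{10441}{38816} - \frac{\sqrt{1293}}{38816} \approx 0.26806$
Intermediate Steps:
$\frac{\sqrt{-6683 + 11855} - 20882}{-43615 - 34017} = \frac{\sqrt{5172} - 20882}{-77632} = \left(2 \sqrt{1293} - 20882\right) \left(- \frac{1}{77632}\right) = \left(-20882 + 2 \sqrt{1293}\right) \left(- \frac{1}{77632}\right) = \frac{10441}{38816} - \frac{\sqrt{1293}}{38816}$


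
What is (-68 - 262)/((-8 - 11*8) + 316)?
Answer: -3/2 ≈ -1.5000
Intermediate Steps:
(-68 - 262)/((-8 - 11*8) + 316) = -330/((-8 - 88) + 316) = -330/(-96 + 316) = -330/220 = -330*1/220 = -3/2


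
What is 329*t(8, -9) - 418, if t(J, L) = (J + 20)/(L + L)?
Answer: -8368/9 ≈ -929.78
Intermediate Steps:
t(J, L) = (20 + J)/(2*L) (t(J, L) = (20 + J)/((2*L)) = (20 + J)*(1/(2*L)) = (20 + J)/(2*L))
329*t(8, -9) - 418 = 329*((½)*(20 + 8)/(-9)) - 418 = 329*((½)*(-⅑)*28) - 418 = 329*(-14/9) - 418 = -4606/9 - 418 = -8368/9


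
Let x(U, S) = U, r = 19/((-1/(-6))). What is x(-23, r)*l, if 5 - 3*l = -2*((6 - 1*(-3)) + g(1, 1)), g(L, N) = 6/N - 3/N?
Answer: -667/3 ≈ -222.33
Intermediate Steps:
g(L, N) = 3/N
r = 114 (r = 19/((-1*(-⅙))) = 19/(⅙) = 19*6 = 114)
l = 29/3 (l = 5/3 - (-2)*((6 - 1*(-3)) + 3/1)/3 = 5/3 - (-2)*((6 + 3) + 3*1)/3 = 5/3 - (-2)*(9 + 3)/3 = 5/3 - (-2)*12/3 = 5/3 - ⅓*(-24) = 5/3 + 8 = 29/3 ≈ 9.6667)
x(-23, r)*l = -23*29/3 = -667/3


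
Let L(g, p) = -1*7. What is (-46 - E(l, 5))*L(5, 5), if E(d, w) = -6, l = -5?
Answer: 280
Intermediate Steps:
L(g, p) = -7
(-46 - E(l, 5))*L(5, 5) = (-46 - 1*(-6))*(-7) = (-46 + 6)*(-7) = -40*(-7) = 280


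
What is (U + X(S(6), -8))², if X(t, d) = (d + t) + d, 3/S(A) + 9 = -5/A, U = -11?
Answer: 2595321/3481 ≈ 745.57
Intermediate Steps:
S(A) = 3/(-9 - 5/A)
X(t, d) = t + 2*d
(U + X(S(6), -8))² = (-11 + (-3*6/(5 + 9*6) + 2*(-8)))² = (-11 + (-3*6/(5 + 54) - 16))² = (-11 + (-3*6/59 - 16))² = (-11 + (-3*6*1/59 - 16))² = (-11 + (-18/59 - 16))² = (-11 - 962/59)² = (-1611/59)² = 2595321/3481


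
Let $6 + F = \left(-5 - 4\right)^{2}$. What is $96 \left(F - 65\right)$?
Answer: $960$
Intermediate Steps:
$F = 75$ ($F = -6 + \left(-5 - 4\right)^{2} = -6 + \left(-9\right)^{2} = -6 + 81 = 75$)
$96 \left(F - 65\right) = 96 \left(75 - 65\right) = 96 \cdot 10 = 960$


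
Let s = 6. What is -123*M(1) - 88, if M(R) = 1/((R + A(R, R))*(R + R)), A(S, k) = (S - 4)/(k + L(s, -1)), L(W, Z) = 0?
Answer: -229/4 ≈ -57.250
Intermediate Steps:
A(S, k) = (-4 + S)/k (A(S, k) = (S - 4)/(k + 0) = (-4 + S)/k)
M(R) = 1/(2*R*(R + (-4 + R)/R)) (M(R) = 1/((R + (-4 + R)/R)*(R + R)) = 1/((R + (-4 + R)/R)*(2*R)) = 1/(2*R*(R + (-4 + R)/R)))
-123*M(1) - 88 = -123/(2*(-4 + 1 + 1**2)) - 88 = -123/(2*(-4 + 1 + 1)) - 88 = -123/(2*(-2)) - 88 = -123*(-1)/(2*2) - 88 = -123*(-1/4) - 88 = 123/4 - 88 = -229/4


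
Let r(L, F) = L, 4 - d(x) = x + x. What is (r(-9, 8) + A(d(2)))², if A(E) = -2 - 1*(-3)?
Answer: 64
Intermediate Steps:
d(x) = 4 - 2*x (d(x) = 4 - (x + x) = 4 - 2*x)
A(E) = 1 (A(E) = -2 + 3 = 1)
(r(-9, 8) + A(d(2)))² = (-9 + 1)² = (-8)² = 64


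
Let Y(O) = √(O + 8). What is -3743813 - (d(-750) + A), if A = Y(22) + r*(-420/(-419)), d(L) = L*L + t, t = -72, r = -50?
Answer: -1804293979/419 - √30 ≈ -4.3062e+6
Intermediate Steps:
Y(O) = √(8 + O)
d(L) = -72 + L² (d(L) = L*L - 72 = L² - 72 = -72 + L²)
A = -21000/419 + √30 (A = √(8 + 22) - (-21000)/(-419) = √30 - (-21000)*(-1)/419 = √30 - 50*420/419 = √30 - 21000/419 = -21000/419 + √30 ≈ -44.642)
-3743813 - (d(-750) + A) = -3743813 - ((-72 + (-750)²) + (-21000/419 + √30)) = -3743813 - ((-72 + 562500) + (-21000/419 + √30)) = -3743813 - (562428 + (-21000/419 + √30)) = -3743813 - (235636332/419 + √30) = -3743813 + (-235636332/419 - √30) = -1804293979/419 - √30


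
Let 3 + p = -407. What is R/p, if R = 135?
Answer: -27/82 ≈ -0.32927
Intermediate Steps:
p = -410 (p = -3 - 407 = -410)
R/p = 135/(-410) = 135*(-1/410) = -27/82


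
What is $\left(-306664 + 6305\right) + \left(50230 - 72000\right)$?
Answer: $-322129$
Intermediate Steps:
$\left(-306664 + 6305\right) + \left(50230 - 72000\right) = -300359 - 21770 = -322129$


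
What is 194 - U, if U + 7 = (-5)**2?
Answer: 176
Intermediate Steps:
U = 18 (U = -7 + (-5)**2 = -7 + 25 = 18)
194 - U = 194 - 1*18 = 194 - 18 = 176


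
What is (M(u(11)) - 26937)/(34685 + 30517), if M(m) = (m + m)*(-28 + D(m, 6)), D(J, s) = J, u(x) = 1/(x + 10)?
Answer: -11880391/28754082 ≈ -0.41317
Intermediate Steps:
u(x) = 1/(10 + x)
M(m) = 2*m*(-28 + m) (M(m) = (m + m)*(-28 + m) = (2*m)*(-28 + m) = 2*m*(-28 + m))
(M(u(11)) - 26937)/(34685 + 30517) = (2*(-28 + 1/(10 + 11))/(10 + 11) - 26937)/(34685 + 30517) = (2*(-28 + 1/21)/21 - 26937)/65202 = (2*(1/21)*(-28 + 1/21) - 26937)*(1/65202) = (2*(1/21)*(-587/21) - 26937)*(1/65202) = (-1174/441 - 26937)*(1/65202) = -11880391/441*1/65202 = -11880391/28754082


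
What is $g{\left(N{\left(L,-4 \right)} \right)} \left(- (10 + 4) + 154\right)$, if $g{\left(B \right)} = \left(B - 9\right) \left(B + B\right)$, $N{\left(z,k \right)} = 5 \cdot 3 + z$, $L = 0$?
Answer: $25200$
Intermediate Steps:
$N{\left(z,k \right)} = 15 + z$
$g{\left(B \right)} = 2 B \left(-9 + B\right)$ ($g{\left(B \right)} = \left(-9 + B\right) 2 B = 2 B \left(-9 + B\right)$)
$g{\left(N{\left(L,-4 \right)} \right)} \left(- (10 + 4) + 154\right) = 2 \left(15 + 0\right) \left(-9 + \left(15 + 0\right)\right) \left(- (10 + 4) + 154\right) = 2 \cdot 15 \left(-9 + 15\right) \left(\left(-1\right) 14 + 154\right) = 2 \cdot 15 \cdot 6 \left(-14 + 154\right) = 180 \cdot 140 = 25200$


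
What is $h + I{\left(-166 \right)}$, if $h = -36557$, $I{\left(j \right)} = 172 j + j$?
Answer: $-65275$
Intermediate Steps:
$I{\left(j \right)} = 173 j$
$h + I{\left(-166 \right)} = -36557 + 173 \left(-166\right) = -36557 - 28718 = -65275$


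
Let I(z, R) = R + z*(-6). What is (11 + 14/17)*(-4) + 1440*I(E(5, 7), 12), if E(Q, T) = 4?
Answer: -294564/17 ≈ -17327.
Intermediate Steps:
I(z, R) = R - 6*z
(11 + 14/17)*(-4) + 1440*I(E(5, 7), 12) = (11 + 14/17)*(-4) + 1440*(12 - 6*4) = (11 + 14*(1/17))*(-4) + 1440*(12 - 24) = (11 + 14/17)*(-4) + 1440*(-12) = (201/17)*(-4) - 17280 = -804/17 - 17280 = -294564/17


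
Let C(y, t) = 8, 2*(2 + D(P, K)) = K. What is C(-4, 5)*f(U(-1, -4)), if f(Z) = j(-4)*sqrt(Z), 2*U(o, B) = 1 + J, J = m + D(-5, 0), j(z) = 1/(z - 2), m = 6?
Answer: -2*sqrt(10)/3 ≈ -2.1082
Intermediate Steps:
D(P, K) = -2 + K/2
j(z) = 1/(-2 + z)
J = 4 (J = 6 + (-2 + (1/2)*0) = 6 + (-2 + 0) = 6 - 2 = 4)
U(o, B) = 5/2 (U(o, B) = (1 + 4)/2 = (1/2)*5 = 5/2)
f(Z) = -sqrt(Z)/6 (f(Z) = sqrt(Z)/(-2 - 4) = sqrt(Z)/(-6) = -sqrt(Z)/6)
C(-4, 5)*f(U(-1, -4)) = 8*(-sqrt(10)/12) = -2*sqrt(10)/3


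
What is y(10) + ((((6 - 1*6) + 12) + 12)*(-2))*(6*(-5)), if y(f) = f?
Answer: 1450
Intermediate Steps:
y(10) + ((((6 - 1*6) + 12) + 12)*(-2))*(6*(-5)) = 10 + ((((6 - 1*6) + 12) + 12)*(-2))*(6*(-5)) = 10 + ((((6 - 6) + 12) + 12)*(-2))*(-30) = 10 + (((0 + 12) + 12)*(-2))*(-30) = 10 + ((12 + 12)*(-2))*(-30) = 10 + (24*(-2))*(-30) = 10 - 48*(-30) = 10 + 1440 = 1450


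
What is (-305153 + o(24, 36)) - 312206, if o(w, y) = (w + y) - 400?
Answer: -617699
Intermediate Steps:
o(w, y) = -400 + w + y
(-305153 + o(24, 36)) - 312206 = (-305153 + (-400 + 24 + 36)) - 312206 = (-305153 - 340) - 312206 = -305493 - 312206 = -617699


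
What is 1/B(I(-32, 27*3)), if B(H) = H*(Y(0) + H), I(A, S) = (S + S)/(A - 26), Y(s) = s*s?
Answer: 841/6561 ≈ 0.12818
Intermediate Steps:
Y(s) = s²
I(A, S) = 2*S/(-26 + A) (I(A, S) = (2*S)/(-26 + A) = 2*S/(-26 + A))
B(H) = H² (B(H) = H*(0² + H) = H*(0 + H) = H*H = H²)
1/B(I(-32, 27*3)) = 1/((2*(27*3)/(-26 - 32))²) = 1/((2*81/(-58))²) = 1/((2*81*(-1/58))²) = 1/((-81/29)²) = 1/(6561/841) = 841/6561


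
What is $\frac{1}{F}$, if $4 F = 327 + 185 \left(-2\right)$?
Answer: $- \frac{4}{43} \approx -0.093023$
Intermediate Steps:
$F = - \frac{43}{4}$ ($F = \frac{327 + 185 \left(-2\right)}{4} = \frac{327 - 370}{4} = \frac{1}{4} \left(-43\right) = - \frac{43}{4} \approx -10.75$)
$\frac{1}{F} = \frac{1}{- \frac{43}{4}} = - \frac{4}{43}$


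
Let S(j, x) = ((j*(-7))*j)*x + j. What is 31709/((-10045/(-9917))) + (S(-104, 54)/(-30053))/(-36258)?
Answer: 4178694589407601/133483555065 ≈ 31305.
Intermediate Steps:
S(j, x) = j - 7*x*j² (S(j, x) = ((-7*j)*j)*x + j = (-7*j²)*x + j = -7*x*j² + j = j - 7*x*j²)
31709/((-10045/(-9917))) + (S(-104, 54)/(-30053))/(-36258) = 31709/((-10045/(-9917))) + (-104*(1 - 7*(-104)*54)/(-30053))/(-36258) = 31709/((-10045*(-1/9917))) + (-104*(1 + 39312)*(-1/30053))*(-1/36258) = 31709/(10045/9917) + (-104*39313*(-1/30053))*(-1/36258) = 31709*(9917/10045) - 4088552*(-1/30053)*(-1/36258) = 314458153/10045 + (4088552/30053)*(-1/36258) = 314458153/10045 - 2044276/544830837 = 4178694589407601/133483555065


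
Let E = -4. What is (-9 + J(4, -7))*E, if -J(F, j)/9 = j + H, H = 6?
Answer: 0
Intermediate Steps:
J(F, j) = -54 - 9*j (J(F, j) = -9*(j + 6) = -9*(6 + j) = -54 - 9*j)
(-9 + J(4, -7))*E = (-9 + (-54 - 9*(-7)))*(-4) = (-9 + (-54 + 63))*(-4) = (-9 + 9)*(-4) = 0*(-4) = 0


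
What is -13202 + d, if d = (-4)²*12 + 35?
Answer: -12975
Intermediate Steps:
d = 227 (d = 16*12 + 35 = 192 + 35 = 227)
-13202 + d = -13202 + 227 = -12975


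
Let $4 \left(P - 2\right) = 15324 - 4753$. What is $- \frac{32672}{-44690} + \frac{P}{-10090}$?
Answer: $\frac{84586641}{180368840} \approx 0.46896$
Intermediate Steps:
$P = \frac{10579}{4}$ ($P = 2 + \frac{15324 - 4753}{4} = 2 + \frac{1}{4} \cdot 10571 = 2 + \frac{10571}{4} = \frac{10579}{4} \approx 2644.8$)
$- \frac{32672}{-44690} + \frac{P}{-10090} = - \frac{32672}{-44690} + \frac{10579}{4 \left(-10090\right)} = \left(-32672\right) \left(- \frac{1}{44690}\right) + \frac{10579}{4} \left(- \frac{1}{10090}\right) = \frac{16336}{22345} - \frac{10579}{40360} = \frac{84586641}{180368840}$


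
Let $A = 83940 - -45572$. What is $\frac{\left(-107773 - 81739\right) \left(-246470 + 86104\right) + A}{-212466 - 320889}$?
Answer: $- \frac{30391410904}{533355} \approx -56982.0$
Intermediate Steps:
$A = 129512$ ($A = 83940 + 45572 = 129512$)
$\frac{\left(-107773 - 81739\right) \left(-246470 + 86104\right) + A}{-212466 - 320889} = \frac{\left(-107773 - 81739\right) \left(-246470 + 86104\right) + 129512}{-212466 - 320889} = \frac{\left(-189512\right) \left(-160366\right) + 129512}{-533355} = \left(30391281392 + 129512\right) \left(- \frac{1}{533355}\right) = 30391410904 \left(- \frac{1}{533355}\right) = - \frac{30391410904}{533355}$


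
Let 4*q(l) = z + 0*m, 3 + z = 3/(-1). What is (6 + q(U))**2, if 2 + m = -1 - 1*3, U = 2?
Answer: 81/4 ≈ 20.250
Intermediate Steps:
m = -6 (m = -2 + (-1 - 1*3) = -2 + (-1 - 3) = -2 - 4 = -6)
z = -6 (z = -3 + 3/(-1) = -3 + 3*(-1) = -3 - 3 = -6)
q(l) = -3/2 (q(l) = (-6 + 0*(-6))/4 = (-6 + 0)/4 = (1/4)*(-6) = -3/2)
(6 + q(U))**2 = (6 - 3/2)**2 = (9/2)**2 = 81/4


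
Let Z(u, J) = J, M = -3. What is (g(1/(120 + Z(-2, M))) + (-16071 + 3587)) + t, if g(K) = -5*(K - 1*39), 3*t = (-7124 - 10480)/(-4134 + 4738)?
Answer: -217282157/17667 ≈ -12299.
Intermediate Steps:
t = -1467/151 (t = ((-7124 - 10480)/(-4134 + 4738))/3 = (-17604/604)/3 = (-17604*1/604)/3 = (1/3)*(-4401/151) = -1467/151 ≈ -9.7152)
g(K) = 195 - 5*K (g(K) = -5*(K - 39) = -5*(-39 + K) = 195 - 5*K)
(g(1/(120 + Z(-2, M))) + (-16071 + 3587)) + t = ((195 - 5/(120 - 3)) + (-16071 + 3587)) - 1467/151 = ((195 - 5/117) - 12484) - 1467/151 = (22810/117 - 12484) - 1467/151 = -1437818/117 - 1467/151 = -217282157/17667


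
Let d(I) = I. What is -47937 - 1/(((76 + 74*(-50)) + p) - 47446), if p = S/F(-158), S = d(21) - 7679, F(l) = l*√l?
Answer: (-183550773*√158 + 30557715795898*I)/(-637455740*I + 3829*√158) ≈ -47937.0 - 3.7253e-9*I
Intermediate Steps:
F(l) = l^(3/2)
S = -7658 (S = 21 - 7679 = -7658)
p = -3829*I*√158/12482 (p = -7658*I*√158/24964 = -3829*I*√158/12482 ≈ -3.8559*I)
-47937 - 1/(((76 + 74*(-50)) + p) - 47446) = -47937 - 1/(((76 + 74*(-50)) - 3829*I*√158/12482) - 47446) = -47937 - 1/(((76 - 3700) - 3829*I*√158/12482) - 47446) = -47937 - 1/((-3624 - 3829*I*√158/12482) - 47446) = -47937 - 1/(-51070 - 3829*I*√158/12482)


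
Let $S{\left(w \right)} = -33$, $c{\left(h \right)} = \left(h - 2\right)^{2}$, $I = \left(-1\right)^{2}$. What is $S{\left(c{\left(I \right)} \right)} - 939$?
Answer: $-972$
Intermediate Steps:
$I = 1$
$c{\left(h \right)} = \left(-2 + h\right)^{2}$
$S{\left(c{\left(I \right)} \right)} - 939 = -33 - 939 = -972$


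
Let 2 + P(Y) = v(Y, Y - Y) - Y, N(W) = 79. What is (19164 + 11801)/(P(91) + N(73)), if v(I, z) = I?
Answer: 2815/7 ≈ 402.14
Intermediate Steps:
P(Y) = -2 (P(Y) = -2 + (Y - Y) = -2 + 0 = -2)
(19164 + 11801)/(P(91) + N(73)) = (19164 + 11801)/(-2 + 79) = 30965/77 = 30965*(1/77) = 2815/7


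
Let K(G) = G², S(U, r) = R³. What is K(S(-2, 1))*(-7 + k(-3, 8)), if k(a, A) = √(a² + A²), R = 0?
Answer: 0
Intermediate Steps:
S(U, r) = 0 (S(U, r) = 0³ = 0)
k(a, A) = √(A² + a²)
K(S(-2, 1))*(-7 + k(-3, 8)) = 0²*(-7 + √(8² + (-3)²)) = 0*(-7 + √(64 + 9)) = 0*(-7 + √73) = 0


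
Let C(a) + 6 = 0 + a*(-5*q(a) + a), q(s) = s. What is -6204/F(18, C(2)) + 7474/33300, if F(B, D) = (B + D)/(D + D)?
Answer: -30709699/450 ≈ -68244.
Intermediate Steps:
C(a) = -6 - 4*a**2 (C(a) = -6 + (0 + a*(-5*a + a)) = -6 + (0 + a*(-4*a)) = -6 + (0 - 4*a**2) = -6 - 4*a**2)
F(B, D) = (B + D)/(2*D) (F(B, D) = (B + D)/((2*D)) = (B + D)*(1/(2*D)) = (B + D)/(2*D))
-6204/F(18, C(2)) + 7474/33300 = -6204*2*(-6 - 4*2**2)/(18 + (-6 - 4*2**2)) + 7474/33300 = -6204*2*(-6 - 4*4)/(18 + (-6 - 4*4)) + 7474*(1/33300) = -6204*2*(-6 - 16)/(18 + (-6 - 16)) + 101/450 = -6204*(-44/(18 - 22)) + 101/450 = -6204/((1/2)*(-1/22)*(-4)) + 101/450 = -6204/1/11 + 101/450 = -6204*11 + 101/450 = -68244 + 101/450 = -30709699/450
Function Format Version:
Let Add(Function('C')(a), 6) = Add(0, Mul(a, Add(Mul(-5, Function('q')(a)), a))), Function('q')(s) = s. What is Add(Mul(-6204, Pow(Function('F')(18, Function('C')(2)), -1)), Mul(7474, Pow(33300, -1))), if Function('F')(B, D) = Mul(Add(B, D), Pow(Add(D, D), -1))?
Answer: Rational(-30709699, 450) ≈ -68244.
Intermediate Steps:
Function('C')(a) = Add(-6, Mul(-4, Pow(a, 2))) (Function('C')(a) = Add(-6, Add(0, Mul(a, Add(Mul(-5, a), a)))) = Add(-6, Add(0, Mul(a, Mul(-4, a)))) = Add(-6, Add(0, Mul(-4, Pow(a, 2)))) = Add(-6, Mul(-4, Pow(a, 2))))
Function('F')(B, D) = Mul(Rational(1, 2), Pow(D, -1), Add(B, D)) (Function('F')(B, D) = Mul(Add(B, D), Pow(Mul(2, D), -1)) = Mul(Add(B, D), Mul(Rational(1, 2), Pow(D, -1))) = Mul(Rational(1, 2), Pow(D, -1), Add(B, D)))
Add(Mul(-6204, Pow(Function('F')(18, Function('C')(2)), -1)), Mul(7474, Pow(33300, -1))) = Add(Mul(-6204, Pow(Mul(Rational(1, 2), Pow(Add(-6, Mul(-4, Pow(2, 2))), -1), Add(18, Add(-6, Mul(-4, Pow(2, 2))))), -1)), Mul(7474, Pow(33300, -1))) = Add(Mul(-6204, Pow(Mul(Rational(1, 2), Pow(Add(-6, Mul(-4, 4)), -1), Add(18, Add(-6, Mul(-4, 4)))), -1)), Mul(7474, Rational(1, 33300))) = Add(Mul(-6204, Pow(Mul(Rational(1, 2), Pow(Add(-6, -16), -1), Add(18, Add(-6, -16))), -1)), Rational(101, 450)) = Add(Mul(-6204, Pow(Mul(Rational(1, 2), Pow(-22, -1), Add(18, -22)), -1)), Rational(101, 450)) = Add(Mul(-6204, Pow(Mul(Rational(1, 2), Rational(-1, 22), -4), -1)), Rational(101, 450)) = Add(Mul(-6204, Pow(Rational(1, 11), -1)), Rational(101, 450)) = Add(Mul(-6204, 11), Rational(101, 450)) = Add(-68244, Rational(101, 450)) = Rational(-30709699, 450)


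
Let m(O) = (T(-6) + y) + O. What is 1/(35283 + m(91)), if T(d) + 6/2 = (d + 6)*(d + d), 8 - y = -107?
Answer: 1/35486 ≈ 2.8180e-5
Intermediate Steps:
y = 115 (y = 8 - 1*(-107) = 8 + 107 = 115)
T(d) = -3 + 2*d*(6 + d) (T(d) = -3 + (d + 6)*(d + d) = -3 + (6 + d)*(2*d) = -3 + 2*d*(6 + d))
m(O) = 112 + O (m(O) = ((-3 + 2*(-6)**2 + 12*(-6)) + 115) + O = ((-3 + 2*36 - 72) + 115) + O = ((-3 + 72 - 72) + 115) + O = (-3 + 115) + O = 112 + O)
1/(35283 + m(91)) = 1/(35283 + (112 + 91)) = 1/(35283 + 203) = 1/35486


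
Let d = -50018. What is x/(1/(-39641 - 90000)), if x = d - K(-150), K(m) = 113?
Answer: 6499032971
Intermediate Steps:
x = -50131 (x = -50018 - 1*113 = -50018 - 113 = -50131)
x/(1/(-39641 - 90000)) = -50131/(1/(-39641 - 90000)) = -50131/(1/(-129641)) = -50131/(-1/129641) = -50131*(-129641) = 6499032971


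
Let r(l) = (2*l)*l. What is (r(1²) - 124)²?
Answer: 14884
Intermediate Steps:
r(l) = 2*l²
(r(1²) - 124)² = (2*(1²)² - 124)² = (2*1² - 124)² = (2*1 - 124)² = (2 - 124)² = (-122)² = 14884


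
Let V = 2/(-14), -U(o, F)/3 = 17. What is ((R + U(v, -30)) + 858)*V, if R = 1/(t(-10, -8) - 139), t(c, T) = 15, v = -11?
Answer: -100067/868 ≈ -115.28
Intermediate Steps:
U(o, F) = -51 (U(o, F) = -3*17 = -51)
V = -1/7 (V = 2*(-1/14) = -1/7 ≈ -0.14286)
R = -1/124 (R = 1/(15 - 139) = 1/(-124) = -1/124 ≈ -0.0080645)
((R + U(v, -30)) + 858)*V = ((-1/124 - 51) + 858)*(-1/7) = (-6325/124 + 858)*(-1/7) = (100067/124)*(-1/7) = -100067/868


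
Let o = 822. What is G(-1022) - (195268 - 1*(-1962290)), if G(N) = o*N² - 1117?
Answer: 856407173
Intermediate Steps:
G(N) = -1117 + 822*N² (G(N) = 822*N² - 1117 = -1117 + 822*N²)
G(-1022) - (195268 - 1*(-1962290)) = (-1117 + 822*(-1022)²) - (195268 - 1*(-1962290)) = (-1117 + 822*1044484) - (195268 + 1962290) = (-1117 + 858565848) - 1*2157558 = 858564731 - 2157558 = 856407173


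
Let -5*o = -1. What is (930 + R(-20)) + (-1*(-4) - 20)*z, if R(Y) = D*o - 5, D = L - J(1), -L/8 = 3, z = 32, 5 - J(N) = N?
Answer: 2037/5 ≈ 407.40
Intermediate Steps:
o = 1/5 (o = -1/5*(-1) = 1/5 ≈ 0.20000)
J(N) = 5 - N
L = -24 (L = -8*3 = -24)
D = -28 (D = -24 - (5 - 1*1) = -24 - (5 - 1) = -24 - 1*4 = -24 - 4 = -28)
R(Y) = -53/5 (R(Y) = -28*1/5 - 5 = -28/5 - 5 = -53/5)
(930 + R(-20)) + (-1*(-4) - 20)*z = (930 - 53/5) + (-1*(-4) - 20)*32 = 4597/5 + (4 - 20)*32 = 4597/5 - 16*32 = 4597/5 - 512 = 2037/5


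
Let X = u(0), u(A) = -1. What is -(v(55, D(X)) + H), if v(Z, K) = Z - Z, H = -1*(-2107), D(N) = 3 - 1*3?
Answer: -2107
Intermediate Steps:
X = -1
D(N) = 0 (D(N) = 3 - 3 = 0)
H = 2107
v(Z, K) = 0
-(v(55, D(X)) + H) = -(0 + 2107) = -1*2107 = -2107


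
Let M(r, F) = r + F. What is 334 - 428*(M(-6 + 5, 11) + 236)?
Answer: -104954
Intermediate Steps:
M(r, F) = F + r
334 - 428*(M(-6 + 5, 11) + 236) = 334 - 428*((11 + (-6 + 5)) + 236) = 334 - 428*((11 - 1) + 236) = 334 - 428*(10 + 236) = 334 - 428*246 = 334 - 105288 = -104954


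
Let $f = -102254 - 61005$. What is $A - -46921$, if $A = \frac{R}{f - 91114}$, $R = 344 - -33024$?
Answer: $\frac{11935402165}{254373} \approx 46921.0$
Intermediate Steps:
$f = -163259$ ($f = -102254 - 61005 = -163259$)
$R = 33368$ ($R = 344 + 33024 = 33368$)
$A = - \frac{33368}{254373}$ ($A = \frac{33368}{-163259 - 91114} = \frac{33368}{-254373} = 33368 \left(- \frac{1}{254373}\right) = - \frac{33368}{254373} \approx -0.13118$)
$A - -46921 = - \frac{33368}{254373} - -46921 = - \frac{33368}{254373} + 46921 = \frac{11935402165}{254373}$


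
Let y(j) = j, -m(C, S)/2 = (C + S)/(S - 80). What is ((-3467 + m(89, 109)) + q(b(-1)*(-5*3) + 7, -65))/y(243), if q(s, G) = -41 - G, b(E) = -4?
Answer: -100243/7047 ≈ -14.225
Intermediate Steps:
m(C, S) = -2*(C + S)/(-80 + S) (m(C, S) = -2*(C + S)/(S - 80) = -2*(C + S)/(-80 + S))
((-3467 + m(89, 109)) + q(b(-1)*(-5*3) + 7, -65))/y(243) = ((-3467 + 2*(-1*89 - 1*109)/(-80 + 109)) + (-41 - 1*(-65)))/243 = ((-3467 + 2*(-89 - 109)/29) + (-41 + 65))*(1/243) = ((-3467 + 2*(1/29)*(-198)) + 24)*(1/243) = ((-3467 - 396/29) + 24)*(1/243) = (-100939/29 + 24)*(1/243) = -100243/29*1/243 = -100243/7047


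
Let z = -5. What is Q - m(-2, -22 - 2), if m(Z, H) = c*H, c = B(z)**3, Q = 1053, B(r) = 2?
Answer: 1245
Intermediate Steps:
c = 8 (c = 2**3 = 8)
m(Z, H) = 8*H
Q - m(-2, -22 - 2) = 1053 - 8*(-22 - 2) = 1053 - 8*(-24) = 1053 - 1*(-192) = 1053 + 192 = 1245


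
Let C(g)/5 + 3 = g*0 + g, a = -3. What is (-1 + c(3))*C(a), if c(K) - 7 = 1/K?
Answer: -190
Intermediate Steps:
C(g) = -15 + 5*g (C(g) = -15 + 5*(g*0 + g) = -15 + 5*(0 + g) = -15 + 5*g)
c(K) = 7 + 1/K
(-1 + c(3))*C(a) = (-1 + (7 + 1/3))*(-15 + 5*(-3)) = (-1 + (7 + ⅓))*(-15 - 15) = (-1 + 22/3)*(-30) = (19/3)*(-30) = -190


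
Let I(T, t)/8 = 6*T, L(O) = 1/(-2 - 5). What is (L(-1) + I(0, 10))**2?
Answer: 1/49 ≈ 0.020408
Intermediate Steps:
L(O) = -1/7 (L(O) = 1/(-7) = -1/7)
I(T, t) = 48*T (I(T, t) = 8*(6*T) = 48*T)
(L(-1) + I(0, 10))**2 = (-1/7 + 48*0)**2 = (-1/7 + 0)**2 = (-1/7)**2 = 1/49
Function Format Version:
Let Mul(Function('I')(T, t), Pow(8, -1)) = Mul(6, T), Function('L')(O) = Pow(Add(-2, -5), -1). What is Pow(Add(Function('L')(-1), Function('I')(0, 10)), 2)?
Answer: Rational(1, 49) ≈ 0.020408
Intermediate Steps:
Function('L')(O) = Rational(-1, 7) (Function('L')(O) = Pow(-7, -1) = Rational(-1, 7))
Function('I')(T, t) = Mul(48, T) (Function('I')(T, t) = Mul(8, Mul(6, T)) = Mul(48, T))
Pow(Add(Function('L')(-1), Function('I')(0, 10)), 2) = Pow(Add(Rational(-1, 7), Mul(48, 0)), 2) = Pow(Add(Rational(-1, 7), 0), 2) = Pow(Rational(-1, 7), 2) = Rational(1, 49)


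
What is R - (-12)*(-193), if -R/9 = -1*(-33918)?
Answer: -307578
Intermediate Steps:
R = -305262 (R = -(-9)*(-33918) = -9*33918 = -305262)
R - (-12)*(-193) = -305262 - (-12)*(-193) = -305262 - 1*2316 = -305262 - 2316 = -307578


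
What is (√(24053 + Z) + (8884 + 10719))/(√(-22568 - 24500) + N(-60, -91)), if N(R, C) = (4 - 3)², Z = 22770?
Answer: 19603/47069 + √46823/47069 - 1607446*I*√7/47069 - 574*I*√6689/47069 ≈ 0.42107 - 91.352*I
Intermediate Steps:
N(R, C) = 1 (N(R, C) = 1² = 1)
(√(24053 + Z) + (8884 + 10719))/(√(-22568 - 24500) + N(-60, -91)) = (√(24053 + 22770) + (8884 + 10719))/(√(-22568 - 24500) + 1) = (√46823 + 19603)/(√(-47068) + 1) = (19603 + √46823)/(82*I*√7 + 1) = (19603 + √46823)/(1 + 82*I*√7)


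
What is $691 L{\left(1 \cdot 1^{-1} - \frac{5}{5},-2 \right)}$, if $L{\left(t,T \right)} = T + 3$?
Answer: $691$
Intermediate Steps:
$L{\left(t,T \right)} = 3 + T$
$691 L{\left(1 \cdot 1^{-1} - \frac{5}{5},-2 \right)} = 691 \left(3 - 2\right) = 691 \cdot 1 = 691$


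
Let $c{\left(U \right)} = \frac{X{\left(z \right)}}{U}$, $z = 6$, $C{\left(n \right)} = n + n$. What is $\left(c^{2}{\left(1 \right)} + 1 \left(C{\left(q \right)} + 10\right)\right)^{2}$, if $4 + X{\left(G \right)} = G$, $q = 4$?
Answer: $484$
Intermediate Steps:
$C{\left(n \right)} = 2 n$
$X{\left(G \right)} = -4 + G$
$c{\left(U \right)} = \frac{2}{U}$ ($c{\left(U \right)} = \frac{-4 + 6}{U} = \frac{2}{U}$)
$\left(c^{2}{\left(1 \right)} + 1 \left(C{\left(q \right)} + 10\right)\right)^{2} = \left(\left(\frac{2}{1}\right)^{2} + 1 \left(2 \cdot 4 + 10\right)\right)^{2} = \left(\left(2 \cdot 1\right)^{2} + 1 \left(8 + 10\right)\right)^{2} = \left(2^{2} + 1 \cdot 18\right)^{2} = \left(4 + 18\right)^{2} = 22^{2} = 484$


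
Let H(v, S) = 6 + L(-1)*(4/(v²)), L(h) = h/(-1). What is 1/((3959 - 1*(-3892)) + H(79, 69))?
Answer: 6241/49035541 ≈ 0.00012728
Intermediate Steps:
L(h) = -h (L(h) = h*(-1) = -h)
H(v, S) = 6 + 4/v² (H(v, S) = 6 + (-1*(-1))*(4/(v²)) = 6 + 1*(4/v²) = 6 + 4/v²)
1/((3959 - 1*(-3892)) + H(79, 69)) = 1/((3959 - 1*(-3892)) + (6 + 4/79²)) = 1/((3959 + 3892) + (6 + 4*(1/6241))) = 1/(7851 + (6 + 4/6241)) = 1/(7851 + 37450/6241) = 1/(49035541/6241) = 6241/49035541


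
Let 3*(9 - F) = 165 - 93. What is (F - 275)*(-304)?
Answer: 88160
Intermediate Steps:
F = -15 (F = 9 - (165 - 93)/3 = 9 - ⅓*72 = 9 - 24 = -15)
(F - 275)*(-304) = (-15 - 275)*(-304) = -290*(-304) = 88160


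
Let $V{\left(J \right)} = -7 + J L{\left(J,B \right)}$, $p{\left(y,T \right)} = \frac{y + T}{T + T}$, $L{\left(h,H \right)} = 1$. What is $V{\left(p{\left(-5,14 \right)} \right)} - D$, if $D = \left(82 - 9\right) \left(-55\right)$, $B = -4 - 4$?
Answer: $\frac{112233}{28} \approx 4008.3$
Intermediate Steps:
$B = -8$ ($B = -4 - 4 = -8$)
$p{\left(y,T \right)} = \frac{T + y}{2 T}$
$V{\left(J \right)} = -7 + J$ ($V{\left(J \right)} = -7 + J 1 = -7 + J$)
$D = -4015$ ($D = 73 \left(-55\right) = -4015$)
$V{\left(p{\left(-5,14 \right)} \right)} - D = \left(-7 + \frac{14 - 5}{2 \cdot 14}\right) - -4015 = \left(-7 + \frac{1}{2} \cdot \frac{1}{14} \cdot 9\right) + 4015 = \left(-7 + \frac{9}{28}\right) + 4015 = - \frac{187}{28} + 4015 = \frac{112233}{28}$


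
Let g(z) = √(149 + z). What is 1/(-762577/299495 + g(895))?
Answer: 228387998615/93062410565171 + 538183530150*√29/93062410565171 ≈ 0.033597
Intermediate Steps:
1/(-762577/299495 + g(895)) = 1/(-762577/299495 + √(149 + 895)) = 1/(-762577*1/299495 + √1044) = 1/(-762577/299495 + 6*√29)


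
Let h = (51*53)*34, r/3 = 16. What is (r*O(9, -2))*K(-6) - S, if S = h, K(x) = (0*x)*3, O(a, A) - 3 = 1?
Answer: -91902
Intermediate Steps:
r = 48 (r = 3*16 = 48)
O(a, A) = 4 (O(a, A) = 3 + 1 = 4)
K(x) = 0 (K(x) = 0*3 = 0)
h = 91902 (h = 2703*34 = 91902)
S = 91902
(r*O(9, -2))*K(-6) - S = (48*4)*0 - 1*91902 = 192*0 - 91902 = 0 - 91902 = -91902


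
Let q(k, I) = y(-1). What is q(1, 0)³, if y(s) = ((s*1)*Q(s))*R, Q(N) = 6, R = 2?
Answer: -1728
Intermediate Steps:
y(s) = 12*s (y(s) = ((s*1)*6)*2 = (s*6)*2 = (6*s)*2 = 12*s)
q(k, I) = -12 (q(k, I) = 12*(-1) = -12)
q(1, 0)³ = (-12)³ = -1728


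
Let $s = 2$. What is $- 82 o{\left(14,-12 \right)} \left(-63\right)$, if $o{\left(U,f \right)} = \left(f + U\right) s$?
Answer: $20664$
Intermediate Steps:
$o{\left(U,f \right)} = 2 U + 2 f$ ($o{\left(U,f \right)} = \left(f + U\right) 2 = \left(U + f\right) 2 = 2 U + 2 f$)
$- 82 o{\left(14,-12 \right)} \left(-63\right) = - 82 \left(2 \cdot 14 + 2 \left(-12\right)\right) \left(-63\right) = - 82 \left(28 - 24\right) \left(-63\right) = \left(-82\right) 4 \left(-63\right) = \left(-328\right) \left(-63\right) = 20664$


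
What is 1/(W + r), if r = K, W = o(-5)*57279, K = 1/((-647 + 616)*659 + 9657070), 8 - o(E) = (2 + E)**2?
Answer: -9636641/551977159838 ≈ -1.7458e-5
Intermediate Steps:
o(E) = 8 - (2 + E)**2
K = 1/9636641 (K = 1/(-31*659 + 9657070) = 1/(-20429 + 9657070) = 1/9636641 ≈ 1.0377e-7)
W = -57279 (W = (8 - (2 - 5)**2)*57279 = (8 - 1*(-3)**2)*57279 = (8 - 1*9)*57279 = (8 - 9)*57279 = -1*57279 = -57279)
r = 1/9636641 ≈ 1.0377e-7
1/(W + r) = 1/(-57279 + 1/9636641) = 1/(-551977159838/9636641) = -9636641/551977159838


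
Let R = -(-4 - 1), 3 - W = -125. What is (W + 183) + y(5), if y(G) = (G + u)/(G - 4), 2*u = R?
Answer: 637/2 ≈ 318.50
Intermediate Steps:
W = 128 (W = 3 - 1*(-125) = 3 + 125 = 128)
R = 5 (R = -1*(-5) = 5)
u = 5/2 (u = (½)*5 = 5/2 ≈ 2.5000)
y(G) = (5/2 + G)/(-4 + G) (y(G) = (G + 5/2)/(G - 4) = (5/2 + G)/(-4 + G))
(W + 183) + y(5) = (128 + 183) + (5/2 + 5)/(-4 + 5) = 311 + (15/2)/1 = 311 + 1*(15/2) = 311 + 15/2 = 637/2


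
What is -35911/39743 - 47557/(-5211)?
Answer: 1702925630/207100773 ≈ 8.2227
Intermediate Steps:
-35911/39743 - 47557/(-5211) = -35911*1/39743 - 47557*(-1/5211) = -35911/39743 + 47557/5211 = 1702925630/207100773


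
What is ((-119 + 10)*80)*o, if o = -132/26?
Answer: 575520/13 ≈ 44271.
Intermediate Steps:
o = -66/13 (o = -132*1/26 = -66/13 ≈ -5.0769)
((-119 + 10)*80)*o = ((-119 + 10)*80)*(-66/13) = -109*80*(-66/13) = -8720*(-66/13) = 575520/13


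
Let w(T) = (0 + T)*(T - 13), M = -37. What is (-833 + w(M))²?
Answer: 1034289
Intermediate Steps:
w(T) = T*(-13 + T)
(-833 + w(M))² = (-833 - 37*(-13 - 37))² = (-833 - 37*(-50))² = (-833 + 1850)² = 1017² = 1034289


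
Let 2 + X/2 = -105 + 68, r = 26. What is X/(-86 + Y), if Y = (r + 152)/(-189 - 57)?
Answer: 9594/10667 ≈ 0.89941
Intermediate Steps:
Y = -89/123 (Y = (26 + 152)/(-189 - 57) = 178/(-246) = 178*(-1/246) = -89/123 ≈ -0.72358)
X = -78 (X = -4 + 2*(-105 + 68) = -4 + 2*(-37) = -4 - 74 = -78)
X/(-86 + Y) = -78/(-86 - 89/123) = -78/(-10667/123) = -78*(-123/10667) = 9594/10667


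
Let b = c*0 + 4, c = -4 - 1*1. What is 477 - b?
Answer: 473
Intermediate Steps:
c = -5 (c = -4 - 1 = -5)
b = 4 (b = -5*0 + 4 = 0 + 4 = 4)
477 - b = 477 - 1*4 = 477 - 4 = 473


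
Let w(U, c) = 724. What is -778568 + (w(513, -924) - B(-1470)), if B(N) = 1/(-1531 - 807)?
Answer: -1818599271/2338 ≈ -7.7784e+5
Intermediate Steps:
B(N) = -1/2338 (B(N) = 1/(-2338) = -1/2338)
-778568 + (w(513, -924) - B(-1470)) = -778568 + (724 - 1*(-1/2338)) = -778568 + (724 + 1/2338) = -778568 + 1692713/2338 = -1818599271/2338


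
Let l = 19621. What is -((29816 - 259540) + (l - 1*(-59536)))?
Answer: 150567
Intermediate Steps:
-((29816 - 259540) + (l - 1*(-59536))) = -((29816 - 259540) + (19621 - 1*(-59536))) = -(-229724 + (19621 + 59536)) = -(-229724 + 79157) = -1*(-150567) = 150567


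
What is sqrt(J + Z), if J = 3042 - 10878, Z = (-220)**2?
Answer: 2*sqrt(10141) ≈ 201.41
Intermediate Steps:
Z = 48400
J = -7836
sqrt(J + Z) = sqrt(-7836 + 48400) = sqrt(40564) = 2*sqrt(10141)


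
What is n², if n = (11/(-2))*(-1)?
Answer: 121/4 ≈ 30.250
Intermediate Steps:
n = 11/2 (n = (11*(-½))*(-1) = -11/2*(-1) = 11/2 ≈ 5.5000)
n² = (11/2)² = 121/4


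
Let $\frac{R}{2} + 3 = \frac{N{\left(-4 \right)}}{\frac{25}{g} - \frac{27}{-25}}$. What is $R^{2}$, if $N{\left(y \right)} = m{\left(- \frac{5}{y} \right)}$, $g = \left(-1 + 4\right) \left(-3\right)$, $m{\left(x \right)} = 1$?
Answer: $\frac{1879641}{36481} \approx 51.524$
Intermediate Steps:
$g = -9$ ($g = 3 \left(-3\right) = -9$)
$N{\left(y \right)} = 1$
$R = - \frac{1371}{191}$ ($R = -6 + 2 \cdot 1 \frac{1}{\frac{25}{-9} - \frac{27}{-25}} = -6 + 2 \cdot 1 \frac{1}{25 \left(- \frac{1}{9}\right) - - \frac{27}{25}} = -6 + 2 \cdot 1 \frac{1}{- \frac{25}{9} + \frac{27}{25}} = -6 + 2 \cdot 1 \frac{1}{- \frac{382}{225}} = -6 + 2 \cdot 1 \left(- \frac{225}{382}\right) = -6 + 2 \left(- \frac{225}{382}\right) = -6 - \frac{225}{191} = - \frac{1371}{191} \approx -7.178$)
$R^{2} = \left(- \frac{1371}{191}\right)^{2} = \frac{1879641}{36481}$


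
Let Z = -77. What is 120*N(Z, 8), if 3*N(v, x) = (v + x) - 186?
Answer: -10200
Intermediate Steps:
N(v, x) = -62 + v/3 + x/3 (N(v, x) = ((v + x) - 186)/3 = (-186 + v + x)/3 = -62 + v/3 + x/3)
120*N(Z, 8) = 120*(-62 + (⅓)*(-77) + (⅓)*8) = 120*(-62 - 77/3 + 8/3) = 120*(-85) = -10200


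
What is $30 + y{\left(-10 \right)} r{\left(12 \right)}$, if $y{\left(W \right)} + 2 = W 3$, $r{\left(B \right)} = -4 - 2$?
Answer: $222$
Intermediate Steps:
$r{\left(B \right)} = -6$ ($r{\left(B \right)} = -4 - 2 = -6$)
$y{\left(W \right)} = -2 + 3 W$ ($y{\left(W \right)} = -2 + W 3 = -2 + 3 W$)
$30 + y{\left(-10 \right)} r{\left(12 \right)} = 30 + \left(-2 + 3 \left(-10\right)\right) \left(-6\right) = 30 + \left(-2 - 30\right) \left(-6\right) = 30 - -192 = 30 + 192 = 222$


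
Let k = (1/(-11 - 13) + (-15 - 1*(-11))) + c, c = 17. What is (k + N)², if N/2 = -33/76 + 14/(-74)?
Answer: 39044574409/284664384 ≈ 137.16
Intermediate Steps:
k = 311/24 (k = (1/(-11 - 13) + (-15 - 1*(-11))) + 17 = (1/(-24) + (-15 + 11)) + 17 = (-1/24 - 4) + 17 = -97/24 + 17 = 311/24 ≈ 12.958)
N = -1753/1406 (N = 2*(-33/76 + 14/(-74)) = 2*(-33*1/76 + 14*(-1/74)) = 2*(-33/76 - 7/37) = 2*(-1753/2812) = -1753/1406 ≈ -1.2468)
(k + N)² = (311/24 - 1753/1406)² = (197597/16872)² = 39044574409/284664384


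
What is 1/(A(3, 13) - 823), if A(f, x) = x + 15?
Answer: -1/795 ≈ -0.0012579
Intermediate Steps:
A(f, x) = 15 + x
1/(A(3, 13) - 823) = 1/((15 + 13) - 823) = 1/(28 - 823) = 1/(-795) = -1/795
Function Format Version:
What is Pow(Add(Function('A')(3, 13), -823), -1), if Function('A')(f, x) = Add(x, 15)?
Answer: Rational(-1, 795) ≈ -0.0012579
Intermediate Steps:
Function('A')(f, x) = Add(15, x)
Pow(Add(Function('A')(3, 13), -823), -1) = Pow(Add(Add(15, 13), -823), -1) = Pow(Add(28, -823), -1) = Pow(-795, -1) = Rational(-1, 795)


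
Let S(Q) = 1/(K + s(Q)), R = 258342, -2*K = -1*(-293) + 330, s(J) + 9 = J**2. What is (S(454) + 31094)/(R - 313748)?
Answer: -6399005278/11402305473 ≈ -0.56120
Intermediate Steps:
s(J) = -9 + J**2
K = -623/2 (K = -(-1*(-293) + 330)/2 = -(293 + 330)/2 = -1/2*623 = -623/2 ≈ -311.50)
S(Q) = 1/(-641/2 + Q**2) (S(Q) = 1/(-623/2 + (-9 + Q**2)) = 1/(-641/2 + Q**2))
(S(454) + 31094)/(R - 313748) = (2/(-641 + 2*454**2) + 31094)/(258342 - 313748) = (2/(-641 + 2*206116) + 31094)/(-55406) = (2/(-641 + 412232) + 31094)*(-1/55406) = (2/411591 + 31094)*(-1/55406) = (12798010556/411591)*(-1/55406) = -6399005278/11402305473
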